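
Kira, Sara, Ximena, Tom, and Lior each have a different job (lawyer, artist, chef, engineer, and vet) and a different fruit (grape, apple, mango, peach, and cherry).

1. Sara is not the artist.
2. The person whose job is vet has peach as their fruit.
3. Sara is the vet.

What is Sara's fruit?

peach

With clues 1–3, apple, cherry, grape, and mango are impossible for Sara's fruit.
That leaves peach.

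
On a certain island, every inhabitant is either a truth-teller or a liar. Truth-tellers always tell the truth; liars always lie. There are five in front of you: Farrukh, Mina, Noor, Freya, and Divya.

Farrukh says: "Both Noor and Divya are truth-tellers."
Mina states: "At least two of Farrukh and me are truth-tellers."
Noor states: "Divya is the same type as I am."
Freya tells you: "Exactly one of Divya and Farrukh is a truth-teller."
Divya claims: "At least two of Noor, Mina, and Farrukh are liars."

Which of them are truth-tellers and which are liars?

Consider Farrukh. Suppose Farrukh is a truth-teller.
Then no assignment of the remaining roles makes every statement match its speaker's type — contradiction.
So Farrukh is a liar.
With that fixed, Mina's statement is false, so Mina is a liar.
With that fixed, Divya's statement is true, so Divya is a truth-teller.
With that fixed, Freya's statement is true, so Freya is a truth-teller.
Consider Noor. Suppose Noor is a truth-teller.
Then Farrukh's statement comes out true, contradicting Farrukh being a liar.
So Noor is a liar.

Farrukh: liar, Mina: liar, Noor: liar, Freya: truth-teller, Divya: truth-teller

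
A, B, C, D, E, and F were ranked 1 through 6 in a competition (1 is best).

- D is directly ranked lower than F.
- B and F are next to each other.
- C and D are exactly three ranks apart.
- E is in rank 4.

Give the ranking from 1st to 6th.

B, F, D, E, A, C

From clue 1: D is in {2,3,4,5,6}.
From clues 1–2: B is in {1,2,3,4}.
From clues 1–4: B → rank 1, F → rank 2, D → rank 3, E → rank 4, A → rank 5, C → rank 6.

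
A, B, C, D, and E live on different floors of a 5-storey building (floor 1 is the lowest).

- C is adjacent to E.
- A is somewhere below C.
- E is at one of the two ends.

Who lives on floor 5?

E

With clues 1–2, A is ruled out for floor 5.
With clues 1–3, B, C, and D are ruled out for floor 5.
So floor 5 is E.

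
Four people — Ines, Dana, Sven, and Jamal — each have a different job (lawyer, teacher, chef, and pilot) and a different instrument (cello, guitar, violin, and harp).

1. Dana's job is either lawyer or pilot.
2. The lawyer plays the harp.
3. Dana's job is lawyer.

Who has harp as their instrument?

With clues 1–3, Ines, Jamal, and Sven are impossible for the one with instrument harp.
That leaves Dana.

Dana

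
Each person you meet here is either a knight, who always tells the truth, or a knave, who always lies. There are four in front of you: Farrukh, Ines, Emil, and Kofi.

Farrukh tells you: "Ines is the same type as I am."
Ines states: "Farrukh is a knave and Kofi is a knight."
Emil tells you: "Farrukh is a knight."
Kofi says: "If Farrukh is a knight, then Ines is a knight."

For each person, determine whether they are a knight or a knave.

Consider Farrukh. Suppose Farrukh is a knight.
Then no assignment of the remaining roles makes every statement match its speaker's type — contradiction.
So Farrukh is a knave.
With that fixed, Emil's statement is false, so Emil is a knave.
With that fixed, Kofi's statement is true, so Kofi is a knight.
With that fixed, Ines's statement is true, so Ines is a knight.

Farrukh: knave, Ines: knight, Emil: knave, Kofi: knight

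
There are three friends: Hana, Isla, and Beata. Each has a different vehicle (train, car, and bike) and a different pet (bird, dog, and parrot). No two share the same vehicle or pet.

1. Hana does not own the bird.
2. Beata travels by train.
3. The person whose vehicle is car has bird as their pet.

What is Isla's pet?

With clues 1–3, dog and parrot are impossible for Isla's pet.
That leaves bird.

bird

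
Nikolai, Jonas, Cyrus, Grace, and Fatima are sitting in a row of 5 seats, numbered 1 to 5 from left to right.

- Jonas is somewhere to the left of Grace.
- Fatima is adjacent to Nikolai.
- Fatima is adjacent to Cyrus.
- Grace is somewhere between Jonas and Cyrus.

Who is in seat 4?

With clues 1–3, Grace is ruled out for seat 4.
With clues 1–4, Cyrus, Jonas, and Nikolai are ruled out for seat 4.
So seat 4 is Fatima.

Fatima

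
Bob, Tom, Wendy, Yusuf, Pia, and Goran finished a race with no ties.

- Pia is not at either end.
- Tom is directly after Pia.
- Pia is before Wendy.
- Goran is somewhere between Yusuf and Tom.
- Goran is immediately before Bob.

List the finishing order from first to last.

From clue 1: Pia is in {2,3,4,5}.
From clues 1–2: Tom is in {3,4,5,6}.
From clues 1–3: Tom is in {3,4,5}.
From clues 1–5: Yusuf → place 1, Goran → place 2, Bob → place 3, Pia → place 4, Tom → place 5, Wendy → place 6.

Yusuf, Goran, Bob, Pia, Tom, Wendy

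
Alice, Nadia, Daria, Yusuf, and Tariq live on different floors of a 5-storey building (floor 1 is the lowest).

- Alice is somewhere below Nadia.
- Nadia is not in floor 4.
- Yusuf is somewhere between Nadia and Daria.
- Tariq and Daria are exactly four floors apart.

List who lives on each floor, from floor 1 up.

From clue 1: Alice is in {1,2,3,4}.
From clues 1–2: Nadia is in {2,3,5}.
From clues 1–4: Tariq → floor 1, Alice → floor 2, Nadia → floor 3, Yusuf → floor 4, Daria → floor 5.

Tariq, Alice, Nadia, Yusuf, Daria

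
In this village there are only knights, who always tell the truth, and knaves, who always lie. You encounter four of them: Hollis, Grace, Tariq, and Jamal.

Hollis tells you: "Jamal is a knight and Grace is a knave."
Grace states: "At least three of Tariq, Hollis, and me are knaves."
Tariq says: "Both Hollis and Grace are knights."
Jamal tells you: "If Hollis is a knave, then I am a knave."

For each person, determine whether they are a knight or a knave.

Consider Hollis. Suppose Hollis is a knave.
Then whichever role Jamal has, Jamal's statement has the wrong truth value — contradiction.
So Hollis is a knight.
With that fixed, Grace's statement is false, so Grace is a knave.
With that fixed, Tariq's statement is false, so Tariq is a knave.
With that fixed, Jamal's statement is true, so Jamal is a knight.

Hollis: knight, Grace: knave, Tariq: knave, Jamal: knight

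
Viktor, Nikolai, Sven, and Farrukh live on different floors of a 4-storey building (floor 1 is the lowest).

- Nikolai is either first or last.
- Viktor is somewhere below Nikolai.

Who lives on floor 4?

With clues 1–2, Farrukh, Sven, and Viktor are ruled out for floor 4.
So floor 4 is Nikolai.

Nikolai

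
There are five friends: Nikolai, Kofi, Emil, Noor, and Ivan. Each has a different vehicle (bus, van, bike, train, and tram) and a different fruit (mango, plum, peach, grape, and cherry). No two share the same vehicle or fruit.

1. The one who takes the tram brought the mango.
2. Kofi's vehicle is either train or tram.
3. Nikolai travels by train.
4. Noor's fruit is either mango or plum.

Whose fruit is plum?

With clues 1–3, Kofi is impossible for the one with fruit plum.
With clues 1–4, Emil, Ivan, and Nikolai are impossible for the one with fruit plum.
That leaves Noor.

Noor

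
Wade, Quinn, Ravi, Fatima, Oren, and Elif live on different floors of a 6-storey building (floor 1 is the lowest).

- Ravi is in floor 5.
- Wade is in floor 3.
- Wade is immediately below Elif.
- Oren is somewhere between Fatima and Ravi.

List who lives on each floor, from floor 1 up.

Fatima, Oren, Wade, Elif, Ravi, Quinn

From clue 1: Ravi → floor 5.
From clues 1–2: Wade → floor 3.
From clues 1–3: Elif → floor 4.
From clues 1–4: Fatima → floor 1, Oren → floor 2, Quinn → floor 6.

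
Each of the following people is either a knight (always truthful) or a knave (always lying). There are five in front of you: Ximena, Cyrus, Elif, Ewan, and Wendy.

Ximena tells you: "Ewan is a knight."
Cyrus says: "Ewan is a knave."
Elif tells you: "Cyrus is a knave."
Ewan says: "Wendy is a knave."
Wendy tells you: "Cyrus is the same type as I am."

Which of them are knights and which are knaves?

Ximena: knave, Cyrus: knight, Elif: knave, Ewan: knave, Wendy: knight

Consider Ximena. Suppose Ximena is a knight.
Then no assignment of the remaining roles makes every statement match its speaker's type — contradiction.
So Ximena is a knave.
Consider Cyrus. Suppose Cyrus is a knave.
Then whichever role Wendy has, Wendy's statement has the wrong truth value — contradiction.
So Cyrus is a knight.
With that fixed, Elif's statement is false, so Elif is a knave.
Consider Ewan. Suppose Ewan is a knight.
Then Ximena's statement comes out true, contradicting Ximena being a knave.
So Ewan is a knave.
Consider Wendy. Suppose Wendy is a knave.
Then Ewan's statement comes out true, contradicting Ewan being a knave.
So Wendy is a knight.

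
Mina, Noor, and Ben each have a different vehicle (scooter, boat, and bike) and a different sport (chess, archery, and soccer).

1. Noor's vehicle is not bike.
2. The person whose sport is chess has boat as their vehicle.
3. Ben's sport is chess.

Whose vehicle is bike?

Mina

Clue 1 rules out Noor for the one with vehicle bike.
With clues 1–3, Ben is impossible for the one with vehicle bike.
That leaves Mina.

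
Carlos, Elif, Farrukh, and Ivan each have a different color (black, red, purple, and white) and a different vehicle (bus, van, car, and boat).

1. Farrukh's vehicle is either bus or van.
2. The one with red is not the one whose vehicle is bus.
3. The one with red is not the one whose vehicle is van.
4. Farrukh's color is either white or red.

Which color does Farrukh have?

With clues 1–3, red is impossible for Farrukh's color.
With clues 1–4, black and purple are impossible for Farrukh's color.
That leaves white.

white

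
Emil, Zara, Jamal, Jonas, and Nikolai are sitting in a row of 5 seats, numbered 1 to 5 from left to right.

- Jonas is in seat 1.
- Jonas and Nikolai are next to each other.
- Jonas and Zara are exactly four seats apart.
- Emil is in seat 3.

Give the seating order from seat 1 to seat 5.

Jonas, Nikolai, Emil, Jamal, Zara

From clue 1: Jonas → seat 1.
From clues 1–2: Nikolai → seat 2.
From clues 1–3: Zara → seat 5.
From clues 1–4: Emil → seat 3, Jamal → seat 4.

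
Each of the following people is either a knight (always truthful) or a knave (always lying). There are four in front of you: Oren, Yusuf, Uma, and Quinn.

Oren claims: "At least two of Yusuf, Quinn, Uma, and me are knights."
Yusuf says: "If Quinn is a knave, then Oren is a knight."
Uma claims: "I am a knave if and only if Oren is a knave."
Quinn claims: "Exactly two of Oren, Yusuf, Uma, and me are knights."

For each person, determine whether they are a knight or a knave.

Oren: knight, Yusuf: knight, Uma: knight, Quinn: knave

Consider Oren. Suppose Oren is a knave.
Then whichever role Uma has, Uma's statement has the wrong truth value — contradiction.
So Oren is a knight.
With that fixed, Yusuf's statement is true, so Yusuf is a knight.
Consider Uma. Suppose Uma is a knave.
Then whichever role Quinn has, Quinn's statement has the wrong truth value — contradiction.
So Uma is a knight.
With that fixed, Quinn's statement is false, so Quinn is a knave.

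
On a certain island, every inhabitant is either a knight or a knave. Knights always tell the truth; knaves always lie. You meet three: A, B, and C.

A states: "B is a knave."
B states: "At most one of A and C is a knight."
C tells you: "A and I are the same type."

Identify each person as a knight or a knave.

Consider A. Suppose A is a knave.
Then whichever role C has, C's statement has the wrong truth value — contradiction.
So A is a knight.
Consider B. Suppose B is a knight.
Then A's statement comes out false, contradicting A being a knight.
So B is a knave.
Consider C. Suppose C is a knave.
Then B's statement comes out true, contradicting B being a knave.
So C is a knight.

A: knight, B: knave, C: knight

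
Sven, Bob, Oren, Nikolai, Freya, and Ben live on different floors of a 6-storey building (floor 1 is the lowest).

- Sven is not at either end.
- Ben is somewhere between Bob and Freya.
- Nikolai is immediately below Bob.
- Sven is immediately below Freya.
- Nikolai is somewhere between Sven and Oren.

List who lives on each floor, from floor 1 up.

From clue 1: Sven is in {2,3,4,5}.
From clues 1–4: Ben is in {3,4}.
From clues 1–5: Oren → floor 1, Nikolai → floor 2, Bob → floor 3, Ben → floor 4, Sven → floor 5, Freya → floor 6.

Oren, Nikolai, Bob, Ben, Sven, Freya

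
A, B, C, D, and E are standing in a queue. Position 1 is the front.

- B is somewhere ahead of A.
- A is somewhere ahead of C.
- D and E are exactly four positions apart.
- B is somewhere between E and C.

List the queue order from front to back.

From clue 1: A is in {2,3,4,5}.
From clues 1–2: A is in {2,3,4}.
From clues 1–3: B → position 2, A → position 3, C → position 4.
From clues 1–4: E → position 1, D → position 5.

E, B, A, C, D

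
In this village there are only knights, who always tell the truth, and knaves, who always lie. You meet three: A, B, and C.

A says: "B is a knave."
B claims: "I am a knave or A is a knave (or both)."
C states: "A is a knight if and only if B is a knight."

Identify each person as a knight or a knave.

Consider A. Suppose A is a knight.
Then whichever role B has, B's statement has the wrong truth value — contradiction.
So A is a knave.
With that fixed, B's statement is true, so B is a knight.
With that fixed, C's statement is false, so C is a knave.

A: knave, B: knight, C: knave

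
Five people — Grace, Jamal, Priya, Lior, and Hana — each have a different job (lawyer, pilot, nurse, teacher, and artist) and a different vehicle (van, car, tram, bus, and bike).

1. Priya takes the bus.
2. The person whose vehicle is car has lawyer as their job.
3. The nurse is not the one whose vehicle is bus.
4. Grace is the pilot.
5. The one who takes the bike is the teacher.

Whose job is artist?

With clues 1–4, Grace is impossible for the one with job artist.
With clues 1–5, Hana, Jamal, and Lior are impossible for the one with job artist.
That leaves Priya.

Priya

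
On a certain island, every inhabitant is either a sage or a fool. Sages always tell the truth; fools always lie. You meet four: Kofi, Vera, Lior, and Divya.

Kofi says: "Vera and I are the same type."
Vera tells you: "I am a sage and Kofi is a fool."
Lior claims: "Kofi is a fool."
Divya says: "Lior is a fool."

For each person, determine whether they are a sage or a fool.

Consider Kofi. Suppose Kofi is a sage.
Then no assignment of the remaining roles makes every statement match its speaker's type — contradiction.
So Kofi is a fool.
With that fixed, Lior's statement is true, so Lior is a sage.
With that fixed, Divya's statement is false, so Divya is a fool.
Consider Vera. Suppose Vera is a fool.
Then Kofi's statement comes out true, contradicting Kofi being a fool.
So Vera is a sage.

Kofi: fool, Vera: sage, Lior: sage, Divya: fool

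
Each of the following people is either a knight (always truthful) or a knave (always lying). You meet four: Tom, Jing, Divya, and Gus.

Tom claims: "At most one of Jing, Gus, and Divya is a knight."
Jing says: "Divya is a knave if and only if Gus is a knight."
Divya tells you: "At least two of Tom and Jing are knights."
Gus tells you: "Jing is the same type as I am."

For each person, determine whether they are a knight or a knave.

Tom: knave, Jing: knight, Divya: knave, Gus: knight

Consider Tom. Suppose Tom is a knight.
Then no assignment of the remaining roles makes every statement match its speaker's type — contradiction.
So Tom is a knave.
With that fixed, Divya's statement is false, so Divya is a knave.
Consider Jing. Suppose Jing is a knave.
Then Tom's statement comes out true, contradicting Tom being a knave.
So Jing is a knight.
Consider Gus. Suppose Gus is a knave.
Then Tom's statement comes out true, contradicting Tom being a knave.
So Gus is a knight.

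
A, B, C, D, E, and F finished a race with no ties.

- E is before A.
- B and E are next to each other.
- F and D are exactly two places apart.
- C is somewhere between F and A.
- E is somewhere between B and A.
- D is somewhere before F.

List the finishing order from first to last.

From clue 1: A is in {2,3,4,5,6}.
From clues 1–2: A is in {3,4,5,6}.
From clues 1–4: A is in {3,6}.
From clues 1–6: B → place 1, E → place 2, A → place 3, D → place 4, C → place 5, F → place 6.

B, E, A, D, C, F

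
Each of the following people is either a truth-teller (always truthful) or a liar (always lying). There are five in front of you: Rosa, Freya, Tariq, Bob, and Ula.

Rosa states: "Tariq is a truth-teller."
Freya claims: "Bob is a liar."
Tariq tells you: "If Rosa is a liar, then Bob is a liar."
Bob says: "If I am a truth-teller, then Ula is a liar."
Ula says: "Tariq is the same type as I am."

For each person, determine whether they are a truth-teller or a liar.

Rosa: truth-teller, Freya: liar, Tariq: truth-teller, Bob: truth-teller, Ula: liar

Consider Rosa. Suppose Rosa is a liar.
Then no assignment of the remaining roles makes every statement match its speaker's type — contradiction.
So Rosa is a truth-teller.
With that fixed, Tariq's statement is true, so Tariq is a truth-teller.
Consider Freya. Suppose Freya is a truth-teller.
Then no assignment of the remaining roles makes every statement match its speaker's type — contradiction.
So Freya is a liar.
Consider Bob. Suppose Bob is a liar.
Then Freya's statement comes out true, contradicting Freya being a liar.
So Bob is a truth-teller.
Consider Ula. Suppose Ula is a truth-teller.
Then Bob's statement comes out false, contradicting Bob being a truth-teller.
So Ula is a liar.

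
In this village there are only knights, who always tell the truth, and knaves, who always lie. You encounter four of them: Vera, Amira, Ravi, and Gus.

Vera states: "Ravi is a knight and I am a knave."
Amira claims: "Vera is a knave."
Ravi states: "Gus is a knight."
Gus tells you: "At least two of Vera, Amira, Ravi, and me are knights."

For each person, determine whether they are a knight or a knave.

Vera: knave, Amira: knight, Ravi: knave, Gus: knave

Consider Vera. Suppose Vera is a knight.
Then Vera's own statement would have to be true, but it can't be — contradiction.
So Vera is a knave.
With that fixed, Amira's statement is true, so Amira is a knight.
Consider Ravi. Suppose Ravi is a knight.
Then Vera's statement comes out true, contradicting Vera being a knave.
So Ravi is a knave.
Consider Gus. Suppose Gus is a knight.
Then Ravi's statement comes out true, contradicting Ravi being a knave.
So Gus is a knave.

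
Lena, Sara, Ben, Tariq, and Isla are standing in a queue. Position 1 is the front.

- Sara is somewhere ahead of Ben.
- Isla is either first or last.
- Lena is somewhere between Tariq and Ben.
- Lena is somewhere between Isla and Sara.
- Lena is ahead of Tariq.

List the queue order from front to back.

Sara, Ben, Lena, Tariq, Isla

From clue 1: Sara is in {1,2,3,4}.
From clues 1–2: Isla is in {1,5}.
From clues 1–4: Lena → position 3.
From clues 1–5: Sara → position 1, Ben → position 2, Tariq → position 4, Isla → position 5.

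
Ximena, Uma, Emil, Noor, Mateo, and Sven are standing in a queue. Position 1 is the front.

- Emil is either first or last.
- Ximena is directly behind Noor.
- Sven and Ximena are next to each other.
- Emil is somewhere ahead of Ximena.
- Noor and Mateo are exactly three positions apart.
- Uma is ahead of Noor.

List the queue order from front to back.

From clue 1: Emil is in {1,6}.
From clues 1–4: Emil → position 1.
From clues 1–5: Ximena is in {3,4}.
From clues 1–6: Uma → position 2, Noor → position 3, Ximena → position 4, Sven → position 5, Mateo → position 6.

Emil, Uma, Noor, Ximena, Sven, Mateo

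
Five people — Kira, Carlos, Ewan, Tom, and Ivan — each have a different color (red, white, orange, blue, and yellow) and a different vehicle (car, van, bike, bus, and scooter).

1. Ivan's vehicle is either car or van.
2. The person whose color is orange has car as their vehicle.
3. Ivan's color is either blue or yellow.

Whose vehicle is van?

With clues 1–3, Carlos, Ewan, Kira, and Tom are impossible for the one with vehicle van.
That leaves Ivan.

Ivan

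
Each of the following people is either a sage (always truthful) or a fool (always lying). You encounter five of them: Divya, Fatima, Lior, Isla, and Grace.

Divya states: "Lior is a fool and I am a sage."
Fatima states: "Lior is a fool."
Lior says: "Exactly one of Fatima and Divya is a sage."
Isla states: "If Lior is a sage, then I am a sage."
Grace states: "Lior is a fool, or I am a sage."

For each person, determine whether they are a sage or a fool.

Consider Divya. Suppose Divya is a fool.
Then no assignment of the remaining roles makes every statement match its speaker's type — contradiction.
So Divya is a sage.
Consider Fatima. Suppose Fatima is a fool.
Then no assignment of the remaining roles makes every statement match its speaker's type — contradiction.
So Fatima is a sage.
With that fixed, Lior's statement is false, so Lior is a fool.
With that fixed, Isla's statement is true, so Isla is a sage.
With that fixed, Grace's statement is true, so Grace is a sage.

Divya: sage, Fatima: sage, Lior: fool, Isla: sage, Grace: sage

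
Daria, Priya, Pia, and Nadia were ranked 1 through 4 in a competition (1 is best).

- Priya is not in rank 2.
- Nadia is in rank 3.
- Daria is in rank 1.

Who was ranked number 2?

Pia

With clue 1, Priya is ruled out for rank 2.
With clues 1–2, Nadia is ruled out for rank 2.
With clues 1–3, Daria is ruled out for rank 2.
So rank 2 is Pia.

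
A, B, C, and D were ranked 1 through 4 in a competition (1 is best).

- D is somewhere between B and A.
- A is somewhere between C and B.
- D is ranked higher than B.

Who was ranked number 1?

C

With clue 1, D is ruled out for rank 1.
With clues 1–2, A is ruled out for rank 1.
With clues 1–3, B is ruled out for rank 1.
So rank 1 is C.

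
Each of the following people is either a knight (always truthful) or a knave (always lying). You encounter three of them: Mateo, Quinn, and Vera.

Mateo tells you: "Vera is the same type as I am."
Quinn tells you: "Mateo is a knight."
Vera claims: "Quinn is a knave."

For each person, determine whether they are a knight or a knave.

Mateo: knave, Quinn: knave, Vera: knight

Consider Mateo. Suppose Mateo is a knight.
Then no assignment of the remaining roles makes every statement match its speaker's type — contradiction.
So Mateo is a knave.
With that fixed, Quinn's statement is false, so Quinn is a knave.
With that fixed, Vera's statement is true, so Vera is a knight.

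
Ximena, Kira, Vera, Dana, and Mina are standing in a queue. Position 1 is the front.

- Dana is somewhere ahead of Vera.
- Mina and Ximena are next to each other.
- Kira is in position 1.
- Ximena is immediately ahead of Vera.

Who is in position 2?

Dana

With clues 1–3, Kira and Vera are ruled out for position 2.
With clues 1–4, Mina and Ximena are ruled out for position 2.
So position 2 is Dana.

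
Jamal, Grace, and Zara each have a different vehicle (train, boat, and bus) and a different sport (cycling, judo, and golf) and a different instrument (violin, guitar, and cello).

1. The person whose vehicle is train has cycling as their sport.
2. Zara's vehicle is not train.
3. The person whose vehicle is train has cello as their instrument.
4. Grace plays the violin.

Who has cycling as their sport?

With clues 1–2, Zara is impossible for the one with sport cycling.
With clues 1–4, Grace is impossible for the one with sport cycling.
That leaves Jamal.

Jamal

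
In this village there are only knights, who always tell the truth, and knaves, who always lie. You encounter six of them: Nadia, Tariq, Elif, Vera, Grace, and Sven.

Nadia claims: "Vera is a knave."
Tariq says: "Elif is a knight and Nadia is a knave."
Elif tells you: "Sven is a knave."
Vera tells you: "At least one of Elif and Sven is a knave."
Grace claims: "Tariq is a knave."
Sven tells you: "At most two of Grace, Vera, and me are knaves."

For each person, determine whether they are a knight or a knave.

Nadia: knave, Tariq: knave, Elif: knave, Vera: knight, Grace: knight, Sven: knight

Consider Nadia. Suppose Nadia is a knight.
Then no assignment of the remaining roles makes every statement match its speaker's type — contradiction.
So Nadia is a knave.
Consider Tariq. Suppose Tariq is a knight.
Then no assignment of the remaining roles makes every statement match its speaker's type — contradiction.
So Tariq is a knave.
With that fixed, Grace's statement is true, so Grace is a knight.
With that fixed, Sven's statement is true, so Sven is a knight.
With that fixed, Elif's statement is false, so Elif is a knave.
With that fixed, Vera's statement is true, so Vera is a knight.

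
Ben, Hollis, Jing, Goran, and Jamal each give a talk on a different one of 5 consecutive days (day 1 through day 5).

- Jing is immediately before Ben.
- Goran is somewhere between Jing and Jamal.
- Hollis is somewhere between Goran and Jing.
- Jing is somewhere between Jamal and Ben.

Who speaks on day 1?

With clue 1, Ben is ruled out for day 1.
With clues 1–2, Goran is ruled out for day 1.
With clues 1–3, Hollis is ruled out for day 1.
With clues 1–4, Jing is ruled out for day 1.
So day 1 is Jamal.

Jamal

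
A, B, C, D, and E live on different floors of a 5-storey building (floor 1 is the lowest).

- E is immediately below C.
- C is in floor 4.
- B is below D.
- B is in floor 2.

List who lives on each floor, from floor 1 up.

A, B, E, C, D

From clue 1: C is in {2,3,4,5}.
From clues 1–2: E → floor 3, C → floor 4.
From clues 1–3: B is in {1,2}.
From clues 1–4: A → floor 1, B → floor 2, D → floor 5.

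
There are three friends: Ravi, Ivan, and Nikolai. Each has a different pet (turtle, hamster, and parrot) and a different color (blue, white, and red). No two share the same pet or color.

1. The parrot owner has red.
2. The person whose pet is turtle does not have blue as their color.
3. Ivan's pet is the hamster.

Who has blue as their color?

With clues 1–3, Nikolai and Ravi are impossible for the one with color blue.
That leaves Ivan.

Ivan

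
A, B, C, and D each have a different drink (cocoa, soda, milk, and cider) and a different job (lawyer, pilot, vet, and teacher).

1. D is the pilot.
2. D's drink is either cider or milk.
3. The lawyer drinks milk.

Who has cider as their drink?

With clues 1–3, A, B, and C are impossible for the one with drink cider.
That leaves D.

D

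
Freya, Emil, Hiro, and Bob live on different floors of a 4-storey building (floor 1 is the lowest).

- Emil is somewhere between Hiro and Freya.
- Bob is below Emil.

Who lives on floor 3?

With clues 1–2, Bob, Freya, and Hiro are ruled out for floor 3.
So floor 3 is Emil.

Emil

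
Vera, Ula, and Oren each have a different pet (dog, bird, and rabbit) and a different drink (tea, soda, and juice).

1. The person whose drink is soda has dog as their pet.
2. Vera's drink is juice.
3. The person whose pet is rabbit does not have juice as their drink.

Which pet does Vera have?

bird

With clues 1–2, dog is impossible for Vera's pet.
With clues 1–3, rabbit is impossible for Vera's pet.
That leaves bird.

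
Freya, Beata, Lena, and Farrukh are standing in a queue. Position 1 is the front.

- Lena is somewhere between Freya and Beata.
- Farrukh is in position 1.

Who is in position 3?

With clues 1–2, Beata, Farrukh, and Freya are ruled out for position 3.
So position 3 is Lena.

Lena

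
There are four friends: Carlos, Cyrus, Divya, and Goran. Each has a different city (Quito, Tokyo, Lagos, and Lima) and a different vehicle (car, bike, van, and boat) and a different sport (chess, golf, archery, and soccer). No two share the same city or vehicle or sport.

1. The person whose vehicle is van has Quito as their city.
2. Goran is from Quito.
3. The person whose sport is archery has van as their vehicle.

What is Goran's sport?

archery

With clues 1–3, chess, golf, and soccer are impossible for Goran's sport.
That leaves archery.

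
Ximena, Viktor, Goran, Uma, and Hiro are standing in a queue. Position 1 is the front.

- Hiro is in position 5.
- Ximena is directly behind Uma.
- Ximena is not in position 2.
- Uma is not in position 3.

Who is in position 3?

Ximena

With clue 1, Hiro is ruled out for position 3.
With clues 1–3, Goran and Viktor are ruled out for position 3.
With clues 1–4, Uma is ruled out for position 3.
So position 3 is Ximena.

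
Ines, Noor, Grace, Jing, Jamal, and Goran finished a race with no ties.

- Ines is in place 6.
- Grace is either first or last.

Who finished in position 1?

Grace

With clue 1, Ines is ruled out for place 1.
With clues 1–2, Goran, Jamal, Jing, and Noor are ruled out for place 1.
So place 1 is Grace.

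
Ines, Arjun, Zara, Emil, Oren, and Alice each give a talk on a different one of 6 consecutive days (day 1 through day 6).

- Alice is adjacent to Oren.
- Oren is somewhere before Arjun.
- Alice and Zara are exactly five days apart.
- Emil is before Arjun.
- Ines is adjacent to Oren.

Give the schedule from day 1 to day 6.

Alice, Oren, Ines, Emil, Arjun, Zara

From clues 1–2: Arjun is in {3,4,5,6}.
From clues 1–3: Alice → day 1, Oren → day 2, Zara → day 6.
From clues 1–4: Arjun is in {4,5}.
From clues 1–5: Ines → day 3, Emil → day 4, Arjun → day 5.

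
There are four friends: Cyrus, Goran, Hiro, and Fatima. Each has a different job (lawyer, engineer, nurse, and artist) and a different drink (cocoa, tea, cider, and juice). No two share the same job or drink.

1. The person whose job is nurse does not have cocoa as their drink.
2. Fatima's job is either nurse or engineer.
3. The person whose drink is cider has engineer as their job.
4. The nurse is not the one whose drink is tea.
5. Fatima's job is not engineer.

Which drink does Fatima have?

With clues 1–3, cocoa is impossible for Fatima's drink.
With clues 1–4, tea is impossible for Fatima's drink.
With clues 1–5, cider is impossible for Fatima's drink.
That leaves juice.

juice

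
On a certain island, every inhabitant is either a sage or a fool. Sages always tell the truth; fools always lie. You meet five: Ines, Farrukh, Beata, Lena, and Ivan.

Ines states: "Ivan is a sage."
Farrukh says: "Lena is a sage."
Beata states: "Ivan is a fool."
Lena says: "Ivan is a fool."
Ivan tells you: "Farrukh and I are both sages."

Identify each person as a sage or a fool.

Ines: fool, Farrukh: sage, Beata: sage, Lena: sage, Ivan: fool

Consider Ines. Suppose Ines is a sage.
Then no assignment of the remaining roles makes every statement match its speaker's type — contradiction.
So Ines is a fool.
Consider Farrukh. Suppose Farrukh is a fool.
Then no assignment of the remaining roles makes every statement match its speaker's type — contradiction.
So Farrukh is a sage.
Consider Beata. Suppose Beata is a fool.
Then no assignment of the remaining roles makes every statement match its speaker's type — contradiction.
So Beata is a sage.
Consider Lena. Suppose Lena is a fool.
Then Farrukh's statement comes out false, contradicting Farrukh being a sage.
So Lena is a sage.
Consider Ivan. Suppose Ivan is a sage.
Then Ines's statement comes out true, contradicting Ines being a fool.
So Ivan is a fool.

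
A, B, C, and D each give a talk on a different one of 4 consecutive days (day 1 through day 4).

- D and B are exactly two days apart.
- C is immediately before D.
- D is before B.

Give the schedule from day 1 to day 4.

C, D, A, B

From clues 1–2: A is in {1,3,4}.
From clues 1–3: C → day 1, D → day 2, A → day 3, B → day 4.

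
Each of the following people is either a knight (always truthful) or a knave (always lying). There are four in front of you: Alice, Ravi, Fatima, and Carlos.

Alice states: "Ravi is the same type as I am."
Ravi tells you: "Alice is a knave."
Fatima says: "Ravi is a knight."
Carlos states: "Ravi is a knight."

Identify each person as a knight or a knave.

Alice: knave, Ravi: knight, Fatima: knight, Carlos: knight

Consider Alice. Suppose Alice is a knight.
Then no assignment of the remaining roles makes every statement match its speaker's type — contradiction.
So Alice is a knave.
With that fixed, Ravi's statement is true, so Ravi is a knight.
With that fixed, Fatima's statement is true, so Fatima is a knight.
With that fixed, Carlos's statement is true, so Carlos is a knight.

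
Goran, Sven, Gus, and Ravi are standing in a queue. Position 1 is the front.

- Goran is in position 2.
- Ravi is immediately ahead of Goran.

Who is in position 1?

With clue 1, Goran is ruled out for position 1.
With clues 1–2, Gus and Sven are ruled out for position 1.
So position 1 is Ravi.

Ravi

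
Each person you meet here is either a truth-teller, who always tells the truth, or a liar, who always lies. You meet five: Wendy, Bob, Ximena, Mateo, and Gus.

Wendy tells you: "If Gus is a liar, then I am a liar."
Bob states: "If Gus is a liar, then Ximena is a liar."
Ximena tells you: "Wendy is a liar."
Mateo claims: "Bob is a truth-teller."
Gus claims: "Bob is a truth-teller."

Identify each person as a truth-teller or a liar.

Wendy: truth-teller, Bob: truth-teller, Ximena: liar, Mateo: truth-teller, Gus: truth-teller

Consider Wendy. Suppose Wendy is a liar.
Then Wendy's own statement would have to be false, but it can't be — contradiction.
So Wendy is a truth-teller.
With that fixed, Ximena's statement is false, so Ximena is a liar.
With that fixed, Bob's statement is true, so Bob is a truth-teller.
With that fixed, Mateo's statement is true, so Mateo is a truth-teller.
With that fixed, Gus's statement is true, so Gus is a truth-teller.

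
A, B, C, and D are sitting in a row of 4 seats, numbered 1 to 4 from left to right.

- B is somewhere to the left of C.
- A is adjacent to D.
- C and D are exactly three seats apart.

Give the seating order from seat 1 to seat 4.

From clue 1: B is in {1,2,3}.
From clues 1–2: B is in {1,3}.
From clues 1–3: D → seat 1, A → seat 2, B → seat 3, C → seat 4.

D, A, B, C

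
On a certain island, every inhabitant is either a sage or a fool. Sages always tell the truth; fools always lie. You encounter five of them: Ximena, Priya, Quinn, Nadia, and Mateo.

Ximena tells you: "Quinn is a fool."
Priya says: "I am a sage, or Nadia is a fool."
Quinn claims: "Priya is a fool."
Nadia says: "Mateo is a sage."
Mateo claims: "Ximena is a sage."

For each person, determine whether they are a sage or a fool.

Ximena: sage, Priya: sage, Quinn: fool, Nadia: sage, Mateo: sage

Consider Ximena. Suppose Ximena is a fool.
Then no assignment of the remaining roles makes every statement match its speaker's type — contradiction.
So Ximena is a sage.
With that fixed, Mateo's statement is true, so Mateo is a sage.
With that fixed, Nadia's statement is true, so Nadia is a sage.
Consider Priya. Suppose Priya is a fool.
Then no assignment of the remaining roles makes every statement match its speaker's type — contradiction.
So Priya is a sage.
With that fixed, Quinn's statement is false, so Quinn is a fool.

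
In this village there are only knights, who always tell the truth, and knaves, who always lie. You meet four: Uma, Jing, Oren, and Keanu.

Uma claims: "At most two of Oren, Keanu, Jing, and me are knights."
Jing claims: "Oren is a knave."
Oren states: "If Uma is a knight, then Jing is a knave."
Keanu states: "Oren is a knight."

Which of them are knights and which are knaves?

Consider Uma. Suppose Uma is a knave.
Then no assignment of the remaining roles makes every statement match its speaker's type — contradiction.
So Uma is a knight.
Consider Jing. Suppose Jing is a knave.
Then no assignment of the remaining roles makes every statement match its speaker's type — contradiction.
So Jing is a knight.
With that fixed, Oren's statement is false, so Oren is a knave.
With that fixed, Keanu's statement is false, so Keanu is a knave.

Uma: knight, Jing: knight, Oren: knave, Keanu: knave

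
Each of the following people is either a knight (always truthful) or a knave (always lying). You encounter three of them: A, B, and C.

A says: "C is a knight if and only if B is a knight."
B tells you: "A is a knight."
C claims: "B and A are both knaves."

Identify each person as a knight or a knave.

Consider A. Suppose A is a knight.
Then no assignment of the remaining roles makes every statement match its speaker's type — contradiction.
So A is a knave.
With that fixed, B's statement is false, so B is a knave.
With that fixed, C's statement is true, so C is a knight.

A: knave, B: knave, C: knight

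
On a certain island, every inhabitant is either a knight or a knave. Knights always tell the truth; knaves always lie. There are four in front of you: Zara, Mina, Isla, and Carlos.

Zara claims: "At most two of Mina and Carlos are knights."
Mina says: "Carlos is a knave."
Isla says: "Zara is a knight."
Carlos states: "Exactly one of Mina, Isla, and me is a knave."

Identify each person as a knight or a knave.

Zara: knight, Mina: knave, Isla: knight, Carlos: knight

Regardless of anyone's role, Zara's statement is true, so Zara is a knight.
With that fixed, Isla's statement is true, so Isla is a knight.
Consider Mina. Suppose Mina is a knight.
Then whichever role Carlos has, Carlos's statement has the wrong truth value — contradiction.
So Mina is a knave.
Consider Carlos. Suppose Carlos is a knave.
Then Mina's statement comes out true, contradicting Mina being a knave.
So Carlos is a knight.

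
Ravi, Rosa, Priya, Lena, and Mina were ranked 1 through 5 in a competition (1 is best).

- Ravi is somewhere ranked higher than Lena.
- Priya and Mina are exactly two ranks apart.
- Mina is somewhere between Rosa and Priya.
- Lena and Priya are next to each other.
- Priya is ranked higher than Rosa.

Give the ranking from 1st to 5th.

Ravi, Priya, Lena, Mina, Rosa

From clue 1: Ravi is in {1,2,3,4}.
From clues 1–3: Ravi is in {1,2,3}.
From clues 1–5: Ravi → rank 1, Priya → rank 2, Lena → rank 3, Mina → rank 4, Rosa → rank 5.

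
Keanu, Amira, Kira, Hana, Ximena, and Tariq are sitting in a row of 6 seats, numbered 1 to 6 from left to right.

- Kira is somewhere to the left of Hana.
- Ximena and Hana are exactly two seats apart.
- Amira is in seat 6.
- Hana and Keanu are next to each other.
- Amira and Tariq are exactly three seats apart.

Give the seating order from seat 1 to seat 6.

Kira, Ximena, Tariq, Hana, Keanu, Amira

From clue 1: Kira is in {1,2,3,4,5}.
From clues 1–3: Amira → seat 6.
From clues 1–4: Kira is in {1,2,3}.
From clues 1–5: Kira → seat 1, Ximena → seat 2, Tariq → seat 3, Hana → seat 4, Keanu → seat 5.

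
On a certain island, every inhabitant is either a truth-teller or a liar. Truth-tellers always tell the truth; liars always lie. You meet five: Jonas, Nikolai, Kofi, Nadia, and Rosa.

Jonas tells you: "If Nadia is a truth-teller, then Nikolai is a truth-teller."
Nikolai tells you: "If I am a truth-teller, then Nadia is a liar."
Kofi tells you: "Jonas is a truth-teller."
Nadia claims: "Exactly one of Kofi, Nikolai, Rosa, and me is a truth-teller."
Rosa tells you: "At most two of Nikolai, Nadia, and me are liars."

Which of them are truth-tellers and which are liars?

Jonas: truth-teller, Nikolai: truth-teller, Kofi: truth-teller, Nadia: liar, Rosa: truth-teller

Consider Jonas. Suppose Jonas is a liar.
Then no assignment of the remaining roles makes every statement match its speaker's type — contradiction.
So Jonas is a truth-teller.
With that fixed, Kofi's statement is true, so Kofi is a truth-teller.
Consider Nikolai. Suppose Nikolai is a liar.
Then Nikolai's own statement would have to be false, but it can't be — contradiction.
So Nikolai is a truth-teller.
With that fixed, Nadia's statement is false, so Nadia is a liar.
With that fixed, Rosa's statement is true, so Rosa is a truth-teller.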